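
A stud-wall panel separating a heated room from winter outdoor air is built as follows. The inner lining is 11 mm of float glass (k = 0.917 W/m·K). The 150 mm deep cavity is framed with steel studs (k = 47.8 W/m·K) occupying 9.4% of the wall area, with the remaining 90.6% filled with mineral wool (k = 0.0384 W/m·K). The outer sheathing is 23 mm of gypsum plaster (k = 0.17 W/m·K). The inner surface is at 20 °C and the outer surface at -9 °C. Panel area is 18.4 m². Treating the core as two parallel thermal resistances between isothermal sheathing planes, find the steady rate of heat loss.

Sheathing layers in series; stud and cavity paths in parallel between them.
R_inner = 0.011/(0.917×18.4) = 6.519×10^-4 K/W
R_stud  = 0.15/(47.8×0.094×18.4) = 0.001814 K/W
R_cav   = 0.15/(0.0384×0.906×18.4) = 0.2343 K/W
1/R_core = 1/R_stud + 1/R_cav → R_core = 0.0018 K/W
R_outer = 0.023/(0.17×18.4) = 0.007353 K/W
R_total = 0.009805 K/W
Q = ΔT/R_total = 29/0.009805

Q ≈ 2960 W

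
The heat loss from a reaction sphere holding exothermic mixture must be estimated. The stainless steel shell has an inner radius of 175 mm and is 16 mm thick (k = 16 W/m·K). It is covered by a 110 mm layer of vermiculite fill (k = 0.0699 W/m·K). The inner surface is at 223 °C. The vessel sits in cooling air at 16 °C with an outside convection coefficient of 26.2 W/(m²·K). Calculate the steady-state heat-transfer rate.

Q ≈ 93.5 W

Spherical conduction: R = (1/r_in − 1/r_out)/(4πk) per layer; series-sum.
R_stainless steel shell = (1/0.175 − 1/0.191)/(4π×16) = 0.002381 K/W
R_vermiculite fill = (1/0.191 − 1/0.301)/(4π×0.0699) = 2.178 K/W
R_outer film = 1/(h·4πr_o²) = 1/(26.2×4π×0.301²) = 0.03352 K/W
R_total = 2.214 K/W
Q = ΔT/R_total = 207/2.214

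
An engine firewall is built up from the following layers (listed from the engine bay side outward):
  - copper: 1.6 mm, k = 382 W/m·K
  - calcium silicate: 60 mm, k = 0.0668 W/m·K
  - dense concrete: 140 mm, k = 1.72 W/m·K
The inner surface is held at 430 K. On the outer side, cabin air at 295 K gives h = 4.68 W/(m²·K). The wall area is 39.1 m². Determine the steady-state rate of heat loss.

Series thermal resistances:
R_copper = L/(kA) = 0.0016/(382×39.1) = 1.071×10^-7 K/W
R_calcium silicate = L/(kA) = 0.06/(0.0668×39.1) = 0.02297 K/W
R_dense concrete = L/(kA) = 0.14/(1.72×39.1) = 0.002082 K/W
R_outer film = 1/(h_o·A) = 1/(4.68×39.1) = 0.005465 K/W
R_total = 0.03052 K/W
Q = ΔT / R_total = 135 / 0.03052

Q ≈ 4420 W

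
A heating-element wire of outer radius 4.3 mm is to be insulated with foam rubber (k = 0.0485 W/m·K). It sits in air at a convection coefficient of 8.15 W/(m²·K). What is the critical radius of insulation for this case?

r_cr ≈ 5.95 mm

For a cylinder r_cr = k/h = 0.0485/8.15
r_cr = 5.95 mm; since the bare radius (4.3 mm) is below r_cr, adding a thin layer of insulation will *increase* heat loss.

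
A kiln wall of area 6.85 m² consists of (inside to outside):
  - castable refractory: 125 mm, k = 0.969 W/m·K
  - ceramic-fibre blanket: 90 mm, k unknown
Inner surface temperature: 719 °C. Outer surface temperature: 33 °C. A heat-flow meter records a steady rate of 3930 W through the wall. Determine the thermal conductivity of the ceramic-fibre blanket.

Series thermal resistances:
R_castable refractory = L/(kA) = 0.125/(0.969×6.85) = 0.01883 K/W
Sum of known resistances R_other = 0.01883 K/W
Total R = ΔT/Q = 686/3930 = 0.1746 K/W
R_ceramic-fibre blanket = R_total − R_other = 0.1557 K/W
k = L/(R·A) = 0.09/(0.1557×6.85)

k ≈ 0.0844 W/(m·K)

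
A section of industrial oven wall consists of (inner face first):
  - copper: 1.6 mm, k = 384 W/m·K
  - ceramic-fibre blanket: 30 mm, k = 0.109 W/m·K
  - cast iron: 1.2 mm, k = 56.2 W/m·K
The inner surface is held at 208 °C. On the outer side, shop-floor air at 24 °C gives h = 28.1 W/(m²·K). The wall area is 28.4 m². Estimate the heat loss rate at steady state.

Treating each layer as a thermal resistance in series:
R_copper = L/(kA) = 0.0016/(384×28.4) = 1.467×10^-7 K/W
R_ceramic-fibre blanket = L/(kA) = 0.03/(0.109×28.4) = 0.009691 K/W
R_cast iron = L/(kA) = 0.0012/(56.2×28.4) = 7.518×10^-7 K/W
R_outer film = 1/(h_o·A) = 1/(28.1×28.4) = 0.001253 K/W
R_total = 0.01095 K/W
Q = ΔT / R_total = 184 / 0.01095

Q ≈ 16800 W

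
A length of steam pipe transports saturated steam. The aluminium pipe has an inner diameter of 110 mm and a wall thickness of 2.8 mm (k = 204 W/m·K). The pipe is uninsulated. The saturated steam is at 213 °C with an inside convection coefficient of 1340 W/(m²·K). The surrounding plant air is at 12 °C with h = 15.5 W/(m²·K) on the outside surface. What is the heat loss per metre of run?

q′ ≈ 1120 W/m

Cylindrical conduction, so R = ln(r₂/r₁)/(2πkL) per layer, in series:
R_inner film = 1/(h_i·2πr₁L) = 1/(1340×2π×0.055×1) = 0.002159 K/W
R_aluminium pipe wall = ln(57.8/55)/(2π×204×1) = 3.874×10^-5 K/W
R_outer film = 1/(h_o·2πr_oL) = 1/(15.5×2π×0.0578×1) = 0.1776 K/W
R_total = 0.1798 K/W
Q = ΔT/R_total = 201/0.1798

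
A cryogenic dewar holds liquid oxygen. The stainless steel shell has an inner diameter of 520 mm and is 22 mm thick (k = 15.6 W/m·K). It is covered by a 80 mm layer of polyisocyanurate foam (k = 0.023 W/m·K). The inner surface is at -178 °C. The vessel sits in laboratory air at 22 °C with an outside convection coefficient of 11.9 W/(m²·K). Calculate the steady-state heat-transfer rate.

Q ≈ 72.4 W

For a spherical shell R = (1/r₁ − 1/r₂)/(4πk); film R = 1/(h·4πr²). In series:
R_stainless steel shell = (1/0.26 − 1/0.282)/(4π×15.6) = 0.001531 K/W
R_polyisocyanurate foam = (1/0.282 − 1/0.362)/(4π×0.023) = 2.711 K/W
R_outer film = 1/(h·4πr_o²) = 1/(11.9×4π×0.362²) = 0.05103 K/W
R_total = 2.764 K/W
Q = ΔT/R_total = 200/2.764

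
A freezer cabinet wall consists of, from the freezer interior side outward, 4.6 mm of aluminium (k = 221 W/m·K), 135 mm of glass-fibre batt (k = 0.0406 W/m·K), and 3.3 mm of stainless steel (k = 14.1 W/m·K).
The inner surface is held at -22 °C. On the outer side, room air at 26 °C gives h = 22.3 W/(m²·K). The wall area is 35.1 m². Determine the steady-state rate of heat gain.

Q ≈ 500 W

Series thermal resistances:
R_aluminium = L/(kA) = 0.0046/(221×35.1) = 5.93×10^-7 K/W
R_glass-fibre batt = L/(kA) = 0.135/(0.0406×35.1) = 0.09473 K/W
R_stainless steel = L/(kA) = 0.0033/(14.1×35.1) = 6.668×10^-6 K/W
R_outer film = 1/(h_o·A) = 1/(22.3×35.1) = 0.001278 K/W
R_total = 0.09602 K/W
Q = ΔT / R_total = 48 / 0.09602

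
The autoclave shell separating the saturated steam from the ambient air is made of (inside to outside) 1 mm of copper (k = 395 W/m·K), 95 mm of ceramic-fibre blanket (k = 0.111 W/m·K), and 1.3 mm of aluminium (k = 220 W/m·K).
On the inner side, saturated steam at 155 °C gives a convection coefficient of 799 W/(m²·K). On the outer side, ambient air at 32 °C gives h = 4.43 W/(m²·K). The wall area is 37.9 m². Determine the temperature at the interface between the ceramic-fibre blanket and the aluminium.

T ≈ 57.6 °C

Series thermal resistances:
R_inner film = 1/(h_i·A) = 1/(799×37.9) = 3.302×10^-5 K/W
R_copper = L/(kA) = 0.001/(395×37.9) = 6.68×10^-8 K/W
R_ceramic-fibre blanket = L/(kA) = 0.095/(0.111×37.9) = 0.02258 K/W
R_aluminium = L/(kA) = 0.0013/(220×37.9) = 1.559×10^-7 K/W
R_outer film = 1/(h_o·A) = 1/(4.43×37.9) = 0.005956 K/W
R_total = 0.02857 K/W;  Q = ΔT/R_total = 123/0.02857 = 4305 W
T_interface = T_inner − Q·ΣR(inner→interface) = 155 − 4310×0.02262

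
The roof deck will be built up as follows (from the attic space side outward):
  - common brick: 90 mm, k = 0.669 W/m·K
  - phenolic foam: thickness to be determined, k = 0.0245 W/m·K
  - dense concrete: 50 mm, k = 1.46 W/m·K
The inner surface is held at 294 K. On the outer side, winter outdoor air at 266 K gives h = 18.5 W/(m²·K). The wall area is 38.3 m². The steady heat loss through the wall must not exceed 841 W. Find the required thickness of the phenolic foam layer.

L ≈ 25.8 mm

Thermal resistances in series:
R_common brick = L/(kA) = 0.09/(0.669×38.3) = 0.003513 K/W
R_dense concrete = L/(kA) = 0.05/(1.46×38.3) = 8.942×10^-4 K/W
R_outer film = 1/(h_o·A) = 1/(18.5×38.3) = 0.001411 K/W
Sum of the known resistances R_other = 0.005818 K/W
Required total resistance R_tot = ΔT/Q_allow = 28/841 = 0.03329 K/W
R_phenolic foam = R_tot − R_other = 0.02748 K/W
L = R·k·A = 0.02748×0.0245×38.3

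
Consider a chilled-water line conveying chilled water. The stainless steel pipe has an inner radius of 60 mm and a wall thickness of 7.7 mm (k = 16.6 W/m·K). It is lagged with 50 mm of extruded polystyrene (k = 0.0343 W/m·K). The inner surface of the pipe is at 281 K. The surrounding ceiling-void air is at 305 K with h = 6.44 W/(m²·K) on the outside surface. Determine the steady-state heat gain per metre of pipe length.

Per-layer cylindrical resistances, series-summed:
R_stainless steel pipe wall = ln(67.7/60)/(2π×16.6×1) = 0.001158 K/W
R_extruded polystyrene = ln(117.7/67.7)/(2π×0.0343×1) = 2.566 K/W
R_outer film = 1/(h_o·2πr_oL) = 1/(6.44×2π×0.1177×1) = 0.21 K/W
R_total = 2.777 K/W
Q = ΔT/R_total = 24/2.777

q′ ≈ 8.64 W/m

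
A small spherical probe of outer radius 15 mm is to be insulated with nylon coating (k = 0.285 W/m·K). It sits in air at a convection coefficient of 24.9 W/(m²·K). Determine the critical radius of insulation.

r_cr ≈ 22.9 mm

For a sphere r_cr = 2k/h = 2×0.285/24.9
r_cr = 22.9 mm; since the bare radius (15 mm) is below r_cr, adding a thin layer of insulation will *increase* heat loss.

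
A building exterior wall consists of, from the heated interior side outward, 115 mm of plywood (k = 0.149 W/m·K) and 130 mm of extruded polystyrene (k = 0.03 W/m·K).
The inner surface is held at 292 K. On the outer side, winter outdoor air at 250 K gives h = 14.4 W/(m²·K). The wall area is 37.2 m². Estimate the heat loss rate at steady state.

Q ≈ 302 W

Model the wall as resistances in series:
R_plywood = L/(kA) = 0.115/(0.149×37.2) = 0.02075 K/W
R_extruded polystyrene = L/(kA) = 0.13/(0.03×37.2) = 0.1165 K/W
R_outer film = 1/(h_o·A) = 1/(14.4×37.2) = 0.001867 K/W
R_total = 0.1391 K/W
Q = ΔT / R_total = 42 / 0.1391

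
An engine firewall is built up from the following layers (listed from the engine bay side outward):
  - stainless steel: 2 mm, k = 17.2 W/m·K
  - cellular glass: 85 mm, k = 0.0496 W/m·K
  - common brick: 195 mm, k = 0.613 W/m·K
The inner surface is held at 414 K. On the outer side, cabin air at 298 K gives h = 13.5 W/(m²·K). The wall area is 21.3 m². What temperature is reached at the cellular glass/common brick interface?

T ≈ 320 K

Series thermal resistances:
R_stainless steel = L/(kA) = 0.002/(17.2×21.3) = 5.459×10^-6 K/W
R_cellular glass = L/(kA) = 0.085/(0.0496×21.3) = 0.08046 K/W
R_common brick = L/(kA) = 0.195/(0.613×21.3) = 0.01493 K/W
R_outer film = 1/(h_o·A) = 1/(13.5×21.3) = 0.003478 K/W
R_total = 0.09887 K/W;  Q = ΔT/R_total = 116/0.09887 = 1173 W
T_interface = T_inner − Q·ΣR(inner→interface) = 414 − 1170×0.08046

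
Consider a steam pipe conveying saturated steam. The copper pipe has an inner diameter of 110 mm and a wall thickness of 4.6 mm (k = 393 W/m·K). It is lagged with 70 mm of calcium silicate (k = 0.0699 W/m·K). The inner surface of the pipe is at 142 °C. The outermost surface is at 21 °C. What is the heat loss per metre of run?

Per-layer cylindrical resistances, series-summed:
R_copper pipe wall = ln(59.6/55)/(2π×393×1) = 3.253×10^-5 K/W
R_calcium silicate = ln(129.6/59.6)/(2π×0.0699×1) = 1.769 K/W
R_total = 1.769 K/W
Q = ΔT/R_total = 121/1.769

q′ ≈ 68.4 W/m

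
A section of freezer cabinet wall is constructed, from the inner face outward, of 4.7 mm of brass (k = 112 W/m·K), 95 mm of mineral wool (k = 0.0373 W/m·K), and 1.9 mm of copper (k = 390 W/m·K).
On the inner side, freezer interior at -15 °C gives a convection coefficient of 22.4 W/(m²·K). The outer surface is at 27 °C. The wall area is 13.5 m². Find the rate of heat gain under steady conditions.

Q ≈ 219 W

Using the resistance-network approach (series):
R_inner film = 1/(h_i·A) = 1/(22.4×13.5) = 0.003307 K/W
R_brass = L/(kA) = 0.0047/(112×13.5) = 3.108×10^-6 K/W
R_mineral wool = L/(kA) = 0.095/(0.0373×13.5) = 0.1887 K/W
R_copper = L/(kA) = 0.0019/(390×13.5) = 3.609×10^-7 K/W
R_total = 0.192 K/W
Q = ΔT / R_total = 42 / 0.192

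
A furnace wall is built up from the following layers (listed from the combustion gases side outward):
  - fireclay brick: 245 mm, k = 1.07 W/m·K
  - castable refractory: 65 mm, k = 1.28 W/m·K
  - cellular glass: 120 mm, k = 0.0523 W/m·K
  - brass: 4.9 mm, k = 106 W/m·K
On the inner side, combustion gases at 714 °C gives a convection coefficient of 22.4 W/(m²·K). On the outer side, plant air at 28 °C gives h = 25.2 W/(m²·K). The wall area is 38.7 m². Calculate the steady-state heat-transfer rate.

Q ≈ 9990 W

Thermal resistances in series:
R_inner film = 1/(h_i·A) = 1/(22.4×38.7) = 0.001154 K/W
R_fireclay brick = L/(kA) = 0.245/(1.07×38.7) = 0.005917 K/W
R_castable refractory = L/(kA) = 0.065/(1.28×38.7) = 0.001312 K/W
R_cellular glass = L/(kA) = 0.12/(0.0523×38.7) = 0.05929 K/W
R_brass = L/(kA) = 0.0049/(106×38.7) = 1.194×10^-6 K/W
R_outer film = 1/(h_o·A) = 1/(25.2×38.7) = 0.001025 K/W
R_total = 0.0687 K/W
Q = ΔT / R_total = 686 / 0.0687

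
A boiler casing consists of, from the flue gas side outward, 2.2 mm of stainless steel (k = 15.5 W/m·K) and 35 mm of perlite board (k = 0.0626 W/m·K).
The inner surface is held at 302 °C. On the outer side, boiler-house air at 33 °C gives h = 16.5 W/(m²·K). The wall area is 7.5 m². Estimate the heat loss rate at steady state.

Model the wall as resistances in series:
R_stainless steel = L/(kA) = 0.0022/(15.5×7.5) = 1.892×10^-5 K/W
R_perlite board = L/(kA) = 0.035/(0.0626×7.5) = 0.07455 K/W
R_outer film = 1/(h_o·A) = 1/(16.5×7.5) = 0.008081 K/W
R_total = 0.08265 K/W
Q = ΔT / R_total = 269 / 0.08265

Q ≈ 3250 W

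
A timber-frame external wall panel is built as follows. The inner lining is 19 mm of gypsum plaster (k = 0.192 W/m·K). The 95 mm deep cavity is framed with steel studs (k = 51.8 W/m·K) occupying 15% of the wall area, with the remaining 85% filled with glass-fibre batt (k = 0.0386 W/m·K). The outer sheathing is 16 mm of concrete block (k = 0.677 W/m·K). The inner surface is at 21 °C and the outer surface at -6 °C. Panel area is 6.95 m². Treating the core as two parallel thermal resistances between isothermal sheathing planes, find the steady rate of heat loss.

Sheathing layers in series; stud and cavity paths in parallel between them.
R_inner = 0.019/(0.192×6.95) = 0.01424 K/W
R_stud  = 0.095/(51.8×0.15×6.95) = 0.001759 K/W
R_cav   = 0.095/(0.0386×0.85×6.95) = 0.4166 K/W
1/R_core = 1/R_stud + 1/R_cav → R_core = 0.001752 K/W
R_outer = 0.016/(0.677×6.95) = 0.003401 K/W
R_total = 0.01939 K/W
Q = ΔT/R_total = 27/0.01939

Q ≈ 1390 W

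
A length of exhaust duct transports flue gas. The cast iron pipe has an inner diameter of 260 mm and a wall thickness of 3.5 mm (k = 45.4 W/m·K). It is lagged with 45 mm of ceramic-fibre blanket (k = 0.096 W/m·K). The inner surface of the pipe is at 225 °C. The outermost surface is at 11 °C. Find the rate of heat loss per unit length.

Per-layer cylindrical resistances, series-summed:
R_cast iron pipe wall = ln(133.5/130)/(2π×45.4×1) = 9.313×10^-5 K/W
R_ceramic-fibre blanket = ln(178.5/133.5)/(2π×0.096×1) = 0.4816 K/W
R_total = 0.4817 K/W
Q = ΔT/R_total = 214/0.4817

q′ ≈ 444 W/m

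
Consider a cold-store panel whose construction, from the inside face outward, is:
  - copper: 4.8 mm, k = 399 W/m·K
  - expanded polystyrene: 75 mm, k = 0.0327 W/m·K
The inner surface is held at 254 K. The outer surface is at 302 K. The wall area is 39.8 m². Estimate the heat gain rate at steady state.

Using the resistance-network approach (series):
R_copper = L/(kA) = 0.0048/(399×39.8) = 3.023×10^-7 K/W
R_expanded polystyrene = L/(kA) = 0.075/(0.0327×39.8) = 0.05763 K/W
R_total = 0.05763 K/W
Q = ΔT / R_total = 48 / 0.05763

Q ≈ 833 W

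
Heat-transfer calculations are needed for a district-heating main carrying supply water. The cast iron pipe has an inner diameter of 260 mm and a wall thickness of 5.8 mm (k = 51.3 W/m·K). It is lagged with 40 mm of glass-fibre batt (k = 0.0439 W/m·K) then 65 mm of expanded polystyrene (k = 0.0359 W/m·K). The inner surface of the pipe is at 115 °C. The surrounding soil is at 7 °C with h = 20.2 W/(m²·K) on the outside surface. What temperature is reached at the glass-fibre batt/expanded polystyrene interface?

Treating each annulus and film as a series resistance:
R_cast iron pipe wall = ln(135.8/130)/(2π×51.3×1) = 1.354×10^-4 K/W
R_glass-fibre batt = ln(175.8/135.8)/(2π×0.0439×1) = 0.9359 K/W
R_expanded polystyrene = ln(240.8/175.8)/(2π×0.0359×1) = 1.395 K/W
R_outer film = 1/(h_o·2πr_oL) = 1/(20.2×2π×0.2408×1) = 0.03272 K/W
R_total = 2.364 K/W
Q = ΔT/R_total = 108/2.364
Q = 45.7 W/m
T_interface = T_inner − Q·ΣR(inner→interface) = 115 − 45.7×0.9361

T ≈ 72.2 °C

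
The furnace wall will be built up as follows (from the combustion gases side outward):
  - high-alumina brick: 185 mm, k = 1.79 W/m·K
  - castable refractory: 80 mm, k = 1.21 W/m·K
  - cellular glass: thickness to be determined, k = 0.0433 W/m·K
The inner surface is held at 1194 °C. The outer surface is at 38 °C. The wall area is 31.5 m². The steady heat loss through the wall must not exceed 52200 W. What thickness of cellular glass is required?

L ≈ 22.9 mm

Model the wall as resistances in series:
R_high-alumina brick = L/(kA) = 0.185/(1.79×31.5) = 0.003281 K/W
R_castable refractory = L/(kA) = 0.08/(1.21×31.5) = 0.002099 K/W
Sum of the known resistances R_other = 0.00538 K/W
Required total resistance R_tot = ΔT/Q_allow = 1156/52200 = 0.02215 K/W
R_cellular glass = R_tot − R_other = 0.01677 K/W
L = R·k·A = 0.01677×0.0433×31.5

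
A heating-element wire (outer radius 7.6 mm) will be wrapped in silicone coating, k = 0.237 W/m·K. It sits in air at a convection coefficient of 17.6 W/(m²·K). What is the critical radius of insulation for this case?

r_cr ≈ 13.5 mm

For a cylinder r_cr = k/h = 0.237/17.6
r_cr = 13.5 mm; since the bare radius (7.6 mm) is below r_cr, adding a thin layer of insulation will *increase* heat loss.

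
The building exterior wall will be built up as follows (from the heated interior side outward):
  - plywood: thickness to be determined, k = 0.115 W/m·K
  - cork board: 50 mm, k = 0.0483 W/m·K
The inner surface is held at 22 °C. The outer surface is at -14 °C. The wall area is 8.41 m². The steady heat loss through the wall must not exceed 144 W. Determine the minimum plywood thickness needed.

L ≈ 123 mm

Model the wall as resistances in series:
R_cork board = L/(kA) = 0.05/(0.0483×8.41) = 0.1231 K/W
Sum of the known resistances R_other = 0.1231 K/W
Required total resistance R_tot = ΔT/Q_allow = 36/144 = 0.25 K/W
R_plywood = R_tot − R_other = 0.1269 K/W
L = R·k·A = 0.1269×0.115×8.41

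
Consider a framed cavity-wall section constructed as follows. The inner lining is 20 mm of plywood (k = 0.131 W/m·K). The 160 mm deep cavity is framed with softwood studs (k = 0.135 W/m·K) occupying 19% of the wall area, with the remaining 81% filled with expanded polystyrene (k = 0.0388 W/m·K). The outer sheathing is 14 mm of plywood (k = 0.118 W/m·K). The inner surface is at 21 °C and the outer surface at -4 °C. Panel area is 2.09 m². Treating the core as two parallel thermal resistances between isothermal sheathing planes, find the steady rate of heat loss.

Q ≈ 17 W

Sheathing layers in series; stud and cavity paths in parallel between them.
R_inner = 0.02/(0.131×2.09) = 0.07305 K/W
R_stud  = 0.16/(0.135×0.19×2.09) = 2.985 K/W
R_cav   = 0.16/(0.0388×0.81×2.09) = 2.436 K/W
1/R_core = 1/R_stud + 1/R_cav → R_core = 1.341 K/W
R_outer = 0.014/(0.118×2.09) = 0.05677 K/W
R_total = 1.471 K/W
Q = ΔT/R_total = 25/1.471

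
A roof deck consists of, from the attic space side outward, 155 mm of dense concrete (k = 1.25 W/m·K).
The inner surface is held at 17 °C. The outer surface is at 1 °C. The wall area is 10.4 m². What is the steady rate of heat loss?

Treating each layer as a thermal resistance in series:
R_dense concrete = L/(kA) = 0.155/(1.25×10.4) = 0.01192 K/W
R_total = 0.01192 K/W
Q = ΔT / R_total = 16 / 0.01192

Q ≈ 1340 W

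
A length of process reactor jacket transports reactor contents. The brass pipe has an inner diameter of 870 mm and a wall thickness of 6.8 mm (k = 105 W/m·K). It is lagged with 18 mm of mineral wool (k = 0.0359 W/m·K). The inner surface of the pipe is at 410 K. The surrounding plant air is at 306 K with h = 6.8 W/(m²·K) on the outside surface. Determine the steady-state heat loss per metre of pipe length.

q′ ≈ 456 W/m

Per-layer cylindrical resistances, series-summed:
R_brass pipe wall = ln(441.8/435)/(2π×105×1) = 2.351×10^-5 K/W
R_mineral wool = ln(459.8/441.8)/(2π×0.0359×1) = 0.177 K/W
R_outer film = 1/(h_o·2πr_oL) = 1/(6.8×2π×0.4598×1) = 0.0509 K/W
R_total = 0.228 K/W
Q = ΔT/R_total = 104/0.228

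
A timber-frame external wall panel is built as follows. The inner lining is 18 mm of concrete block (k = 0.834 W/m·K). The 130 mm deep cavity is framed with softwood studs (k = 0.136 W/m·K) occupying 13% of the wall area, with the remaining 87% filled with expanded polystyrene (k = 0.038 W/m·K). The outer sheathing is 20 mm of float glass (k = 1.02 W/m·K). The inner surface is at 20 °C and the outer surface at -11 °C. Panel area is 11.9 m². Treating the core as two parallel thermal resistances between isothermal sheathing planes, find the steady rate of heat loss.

Q ≈ 142 W

Sheathing layers in series; stud and cavity paths in parallel between them.
R_inner = 0.018/(0.834×11.9) = 0.001814 K/W
R_stud  = 0.13/(0.136×0.13×11.9) = 0.6179 K/W
R_cav   = 0.13/(0.038×0.87×11.9) = 0.3304 K/W
1/R_core = 1/R_stud + 1/R_cav → R_core = 0.2153 K/W
R_outer = 0.02/(1.02×11.9) = 0.001648 K/W
R_total = 0.2188 K/W
Q = ΔT/R_total = 31/0.2188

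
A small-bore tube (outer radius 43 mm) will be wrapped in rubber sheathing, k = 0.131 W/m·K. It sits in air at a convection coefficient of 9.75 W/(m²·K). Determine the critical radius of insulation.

For a cylinder r_cr = k/h = 0.131/9.75
r_cr = 13.4 mm; since the bare radius (43 mm) is above r_cr, any added insulation will reduce heat loss.

r_cr ≈ 13.4 mm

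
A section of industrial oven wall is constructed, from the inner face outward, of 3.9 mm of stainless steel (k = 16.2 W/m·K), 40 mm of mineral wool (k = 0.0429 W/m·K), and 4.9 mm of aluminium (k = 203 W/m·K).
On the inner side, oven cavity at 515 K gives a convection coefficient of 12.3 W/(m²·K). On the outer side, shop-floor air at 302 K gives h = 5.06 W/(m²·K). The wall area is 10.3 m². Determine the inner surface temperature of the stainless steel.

Model the wall as resistances in series:
R_inner film = 1/(h_i·A) = 1/(12.3×10.3) = 0.007893 K/W
R_stainless steel = L/(kA) = 0.0039/(16.2×10.3) = 2.337×10^-5 K/W
R_mineral wool = L/(kA) = 0.04/(0.0429×10.3) = 0.09052 K/W
R_aluminium = L/(kA) = 0.0049/(203×10.3) = 2.343×10^-6 K/W
R_outer film = 1/(h_o·A) = 1/(5.06×10.3) = 0.01919 K/W
R_total = 0.1176 K/W;  Q = ΔT/R_total = 213/0.1176 = 1811 W
T_interface = T_inner − Q·ΣR(inner→interface) = 515 − 1810×0.007893

T ≈ 501 K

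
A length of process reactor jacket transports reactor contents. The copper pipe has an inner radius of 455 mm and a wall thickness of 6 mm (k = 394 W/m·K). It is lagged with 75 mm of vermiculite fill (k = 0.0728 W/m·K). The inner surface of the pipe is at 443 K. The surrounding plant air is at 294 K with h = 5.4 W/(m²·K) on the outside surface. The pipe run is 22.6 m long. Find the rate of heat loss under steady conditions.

Q ≈ 8760 W

Cylindrical conduction, so R = ln(r₂/r₁)/(2πkL) per layer, in series:
R_copper pipe wall = ln(461/455)/(2π×394×22.6) = 2.342×10^-7 K/W
R_vermiculite fill = ln(536/461)/(2π×0.0728×22.6) = 0.01458 K/W
R_outer film = 1/(h_o·2πr_oL) = 1/(5.4×2π×0.536×22.6) = 0.002433 K/W
R_total = 0.01701 K/W
Q = ΔT/R_total = 149/0.01701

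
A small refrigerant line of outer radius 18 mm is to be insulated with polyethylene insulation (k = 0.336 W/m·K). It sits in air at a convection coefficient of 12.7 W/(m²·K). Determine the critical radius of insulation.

For a cylinder r_cr = k/h = 0.336/12.7
r_cr = 26.5 mm; since the bare radius (18 mm) is below r_cr, adding a thin layer of insulation will *increase* heat loss.

r_cr ≈ 26.5 mm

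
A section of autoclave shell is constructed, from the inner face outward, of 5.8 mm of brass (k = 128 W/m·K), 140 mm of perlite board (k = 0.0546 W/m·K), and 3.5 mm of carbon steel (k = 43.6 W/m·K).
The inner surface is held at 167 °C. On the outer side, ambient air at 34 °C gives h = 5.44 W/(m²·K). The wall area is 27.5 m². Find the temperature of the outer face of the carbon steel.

T ≈ 42.9 °C

Thermal resistances in series:
R_brass = L/(kA) = 0.0058/(128×27.5) = 1.648×10^-6 K/W
R_perlite board = L/(kA) = 0.14/(0.0546×27.5) = 0.09324 K/W
R_carbon steel = L/(kA) = 0.0035/(43.6×27.5) = 2.919×10^-6 K/W
R_outer film = 1/(h_o·A) = 1/(5.44×27.5) = 0.006684 K/W
R_total = 0.09993 K/W;  Q = ΔT/R_total = 133/0.09993 = 1331 W
T_interface = T_inner − Q·ΣR(inner→interface) = 167 − 1330×0.09324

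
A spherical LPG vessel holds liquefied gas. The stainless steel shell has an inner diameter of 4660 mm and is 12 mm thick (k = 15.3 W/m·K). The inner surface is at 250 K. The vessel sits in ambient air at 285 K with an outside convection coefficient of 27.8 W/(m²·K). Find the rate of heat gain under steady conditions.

Q ≈ 65600 W

Spherical conduction: R = (1/r_in − 1/r_out)/(4πk) per layer; series-sum.
R_stainless steel shell = (1/2.33 − 1/2.342)/(4π×15.3) = 1.144×10^-5 K/W
R_outer film = 1/(h·4πr_o²) = 1/(27.8×4π×2.342²) = 5.219×10^-4 K/W
R_total = 5.333×10^-4 K/W
Q = ΔT/R_total = 35/5.333×10^-4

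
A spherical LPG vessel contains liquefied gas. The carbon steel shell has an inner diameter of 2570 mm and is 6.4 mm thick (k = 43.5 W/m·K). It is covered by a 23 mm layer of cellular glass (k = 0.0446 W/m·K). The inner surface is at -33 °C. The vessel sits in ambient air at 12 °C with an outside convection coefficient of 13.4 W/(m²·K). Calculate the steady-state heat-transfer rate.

Q ≈ 1630 W

Each spherical layer contributes R = (1/r_i − 1/r_o)/(4πk):
R_carbon steel shell = (1/1.285 − 1/1.2914)/(4π×43.5) = 7.055×10^-6 K/W
R_cellular glass = (1/1.2914 − 1/1.3144)/(4π×0.0446) = 0.02418 K/W
R_outer film = 1/(h·4πr_o²) = 1/(13.4×4π×1.3144²) = 0.003437 K/W
R_total = 0.02762 K/W
Q = ΔT/R_total = 45/0.02762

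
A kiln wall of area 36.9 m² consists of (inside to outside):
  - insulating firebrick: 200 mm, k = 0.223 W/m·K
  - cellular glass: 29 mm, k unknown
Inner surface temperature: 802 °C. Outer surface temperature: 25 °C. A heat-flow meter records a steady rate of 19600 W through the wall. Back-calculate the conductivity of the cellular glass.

Series thermal resistances:
R_insulating firebrick = L/(kA) = 0.2/(0.223×36.9) = 0.02431 K/W
Sum of known resistances R_other = 0.02431 K/W
Total R = ΔT/Q = 777/19600 = 0.03964 K/W
R_cellular glass = R_total − R_other = 0.01534 K/W
k = L/(R·A) = 0.029/(0.01534×36.9)

k ≈ 0.0512 W/(m·K)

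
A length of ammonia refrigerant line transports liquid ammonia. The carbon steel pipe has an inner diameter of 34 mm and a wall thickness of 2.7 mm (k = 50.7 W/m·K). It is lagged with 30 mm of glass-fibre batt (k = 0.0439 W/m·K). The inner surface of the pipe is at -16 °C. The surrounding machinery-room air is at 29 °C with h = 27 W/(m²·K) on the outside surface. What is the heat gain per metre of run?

Cylindrical conduction, so R = ln(r₂/r₁)/(2πkL) per layer, in series:
R_carbon steel pipe wall = ln(19.7/17)/(2π×50.7×1) = 4.627×10^-4 K/W
R_glass-fibre batt = ln(49.7/19.7)/(2π×0.0439×1) = 3.355 K/W
R_outer film = 1/(h_o·2πr_oL) = 1/(27×2π×0.0497×1) = 0.1186 K/W
R_total = 3.474 K/W
Q = ΔT/R_total = 45/3.474

q′ ≈ 13 W/m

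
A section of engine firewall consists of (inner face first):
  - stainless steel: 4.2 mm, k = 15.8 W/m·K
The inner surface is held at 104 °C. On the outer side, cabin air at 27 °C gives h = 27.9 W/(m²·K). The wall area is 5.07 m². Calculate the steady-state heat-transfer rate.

Treating each layer as a thermal resistance in series:
R_stainless steel = L/(kA) = 0.0042/(15.8×5.07) = 5.243×10^-5 K/W
R_outer film = 1/(h_o·A) = 1/(27.9×5.07) = 0.007069 K/W
R_total = 0.007122 K/W
Q = ΔT / R_total = 77 / 0.007122

Q ≈ 10800 W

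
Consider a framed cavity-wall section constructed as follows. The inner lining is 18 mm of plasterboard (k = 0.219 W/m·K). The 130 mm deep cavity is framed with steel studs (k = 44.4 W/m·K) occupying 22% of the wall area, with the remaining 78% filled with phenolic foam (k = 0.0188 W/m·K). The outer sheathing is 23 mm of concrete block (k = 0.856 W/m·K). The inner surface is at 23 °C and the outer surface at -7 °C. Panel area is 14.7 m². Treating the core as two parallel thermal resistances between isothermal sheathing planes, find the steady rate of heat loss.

Sheathing layers in series; stud and cavity paths in parallel between them.
R_inner = 0.018/(0.219×14.7) = 0.005591 K/W
R_stud  = 0.13/(44.4×0.22×14.7) = 9.054×10^-4 K/W
R_cav   = 0.13/(0.0188×0.78×14.7) = 0.6031 K/W
1/R_core = 1/R_stud + 1/R_cav → R_core = 9.04×10^-4 K/W
R_outer = 0.023/(0.856×14.7) = 0.001828 K/W
R_total = 0.008323 K/W
Q = ΔT/R_total = 30/0.008323

Q ≈ 3600 W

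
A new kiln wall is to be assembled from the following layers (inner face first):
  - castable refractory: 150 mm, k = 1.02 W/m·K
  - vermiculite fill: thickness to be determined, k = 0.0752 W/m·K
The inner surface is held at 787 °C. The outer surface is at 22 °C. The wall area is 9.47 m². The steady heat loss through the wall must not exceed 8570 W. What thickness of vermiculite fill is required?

L ≈ 52.5 mm

Model the wall as resistances in series:
R_castable refractory = L/(kA) = 0.15/(1.02×9.47) = 0.01553 K/W
Sum of the known resistances R_other = 0.01553 K/W
Required total resistance R_tot = ΔT/Q_allow = 765/8570 = 0.08926 K/W
R_vermiculite fill = R_tot − R_other = 0.07374 K/W
L = R·k·A = 0.07374×0.0752×9.47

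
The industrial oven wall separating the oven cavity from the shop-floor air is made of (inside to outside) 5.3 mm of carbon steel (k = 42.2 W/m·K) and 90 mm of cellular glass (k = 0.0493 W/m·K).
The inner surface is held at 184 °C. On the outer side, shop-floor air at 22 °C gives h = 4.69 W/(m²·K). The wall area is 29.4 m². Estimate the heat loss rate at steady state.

Using the resistance-network approach (series):
R_carbon steel = L/(kA) = 0.0053/(42.2×29.4) = 4.272×10^-6 K/W
R_cellular glass = L/(kA) = 0.09/(0.0493×29.4) = 0.06209 K/W
R_outer film = 1/(h_o·A) = 1/(4.69×29.4) = 0.007252 K/W
R_total = 0.06935 K/W
Q = ΔT / R_total = 162 / 0.06935

Q ≈ 2340 W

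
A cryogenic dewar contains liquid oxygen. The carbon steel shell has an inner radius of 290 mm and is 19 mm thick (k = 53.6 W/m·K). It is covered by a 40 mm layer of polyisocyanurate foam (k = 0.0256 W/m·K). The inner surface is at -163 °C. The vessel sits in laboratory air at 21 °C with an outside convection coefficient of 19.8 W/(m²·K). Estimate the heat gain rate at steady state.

For a spherical shell R = (1/r₁ − 1/r₂)/(4πk); film R = 1/(h·4πr²). In series:
R_carbon steel shell = (1/0.29 − 1/0.309)/(4π×53.6) = 3.148×10^-4 K/W
R_polyisocyanurate foam = (1/0.309 − 1/0.349)/(4π×0.0256) = 1.153 K/W
R_outer film = 1/(h·4πr_o²) = 1/(19.8×4π×0.349²) = 0.033 K/W
R_total = 1.186 K/W
Q = ΔT/R_total = 184/1.186

Q ≈ 155 W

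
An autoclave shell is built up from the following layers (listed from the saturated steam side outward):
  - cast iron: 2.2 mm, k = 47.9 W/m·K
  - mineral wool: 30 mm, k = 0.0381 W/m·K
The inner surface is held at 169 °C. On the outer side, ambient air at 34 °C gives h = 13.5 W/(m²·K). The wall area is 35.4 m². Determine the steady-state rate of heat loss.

Model the wall as resistances in series:
R_cast iron = L/(kA) = 0.0022/(47.9×35.4) = 1.297×10^-6 K/W
R_mineral wool = L/(kA) = 0.03/(0.0381×35.4) = 0.02224 K/W
R_outer film = 1/(h_o·A) = 1/(13.5×35.4) = 0.002092 K/W
R_total = 0.02434 K/W
Q = ΔT / R_total = 135 / 0.02434

Q ≈ 5550 W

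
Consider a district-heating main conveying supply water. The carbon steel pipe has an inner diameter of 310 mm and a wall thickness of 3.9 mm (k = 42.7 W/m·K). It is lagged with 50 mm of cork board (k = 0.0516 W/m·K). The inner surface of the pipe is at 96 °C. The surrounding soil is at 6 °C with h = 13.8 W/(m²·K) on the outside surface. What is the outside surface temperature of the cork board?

T ≈ 11.5 °C

Treating each annulus and film as a series resistance:
R_carbon steel pipe wall = ln(158.9/155)/(2π×42.7×1) = 9.262×10^-5 K/W
R_cork board = ln(208.9/158.9)/(2π×0.0516×1) = 0.8438 K/W
R_outer film = 1/(h_o·2πr_oL) = 1/(13.8×2π×0.2089×1) = 0.05521 K/W
R_total = 0.8991 K/W
Q = ΔT/R_total = 90/0.8991
Q = 100 W/m
T_interface = T_inner − Q·ΣR(inner→interface) = 96 − 100×0.8439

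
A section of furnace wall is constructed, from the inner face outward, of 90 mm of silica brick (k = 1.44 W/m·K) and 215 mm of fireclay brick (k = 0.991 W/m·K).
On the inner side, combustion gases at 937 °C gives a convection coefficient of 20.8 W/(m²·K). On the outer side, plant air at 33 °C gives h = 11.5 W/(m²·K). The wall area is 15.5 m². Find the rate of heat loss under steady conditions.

Thermal resistances in series:
R_inner film = 1/(h_i·A) = 1/(20.8×15.5) = 0.003102 K/W
R_silica brick = L/(kA) = 0.09/(1.44×15.5) = 0.004032 K/W
R_fireclay brick = L/(kA) = 0.215/(0.991×15.5) = 0.014 K/W
R_outer film = 1/(h_o·A) = 1/(11.5×15.5) = 0.00561 K/W
R_total = 0.02674 K/W
Q = ΔT / R_total = 904 / 0.02674

Q ≈ 33800 W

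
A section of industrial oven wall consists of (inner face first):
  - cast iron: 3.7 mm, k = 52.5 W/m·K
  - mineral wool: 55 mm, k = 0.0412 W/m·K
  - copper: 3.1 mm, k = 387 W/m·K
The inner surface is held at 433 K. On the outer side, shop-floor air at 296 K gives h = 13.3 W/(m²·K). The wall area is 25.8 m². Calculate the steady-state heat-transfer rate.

Thermal resistances in series:
R_cast iron = L/(kA) = 0.0037/(52.5×25.8) = 2.732×10^-6 K/W
R_mineral wool = L/(kA) = 0.055/(0.0412×25.8) = 0.05174 K/W
R_copper = L/(kA) = 0.0031/(387×25.8) = 3.105×10^-7 K/W
R_outer film = 1/(h_o·A) = 1/(13.3×25.8) = 0.002914 K/W
R_total = 0.05466 K/W
Q = ΔT / R_total = 137 / 0.05466

Q ≈ 2510 W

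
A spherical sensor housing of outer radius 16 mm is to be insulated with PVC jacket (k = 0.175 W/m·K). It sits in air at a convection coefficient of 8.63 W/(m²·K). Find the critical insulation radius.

For a sphere r_cr = 2k/h = 2×0.175/8.63
r_cr = 40.6 mm; since the bare radius (16 mm) is below r_cr, adding a thin layer of insulation will *increase* heat loss.

r_cr ≈ 40.6 mm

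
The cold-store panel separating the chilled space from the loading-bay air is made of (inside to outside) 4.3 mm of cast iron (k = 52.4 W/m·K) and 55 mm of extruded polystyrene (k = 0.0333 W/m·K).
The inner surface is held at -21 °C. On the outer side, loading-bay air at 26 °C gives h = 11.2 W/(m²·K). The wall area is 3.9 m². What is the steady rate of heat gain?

Q ≈ 105 W

Series thermal resistances:
R_cast iron = L/(kA) = 0.0043/(52.4×3.9) = 2.104×10^-5 K/W
R_extruded polystyrene = L/(kA) = 0.055/(0.0333×3.9) = 0.4235 K/W
R_outer film = 1/(h_o·A) = 1/(11.2×3.9) = 0.02289 K/W
R_total = 0.4464 K/W
Q = ΔT / R_total = 47 / 0.4464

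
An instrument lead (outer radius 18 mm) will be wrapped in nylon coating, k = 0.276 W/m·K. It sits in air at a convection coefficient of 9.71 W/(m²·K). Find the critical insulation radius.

r_cr ≈ 28.4 mm

For a cylinder r_cr = k/h = 0.276/9.71
r_cr = 28.4 mm; since the bare radius (18 mm) is below r_cr, adding a thin layer of insulation will *increase* heat loss.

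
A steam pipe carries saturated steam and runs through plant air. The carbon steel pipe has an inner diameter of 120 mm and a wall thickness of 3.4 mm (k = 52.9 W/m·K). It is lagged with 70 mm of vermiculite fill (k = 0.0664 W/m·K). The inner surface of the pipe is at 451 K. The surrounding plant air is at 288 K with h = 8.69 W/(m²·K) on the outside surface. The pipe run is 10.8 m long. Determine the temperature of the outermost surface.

T ≈ 300 K

For a radial system each layer contributes R = ln(r_out/r_in)/(2πkL); films add R = 1/(hA).
R_carbon steel pipe wall = ln(63.4/60)/(2π×52.9×10.8) = 1.535×10^-5 K/W
R_vermiculite fill = ln(133.4/63.4)/(2π×0.0664×10.8) = 0.1651 K/W
R_outer film = 1/(h_o·2πr_oL) = 1/(8.69×2π×0.1334×10.8) = 0.01271 K/W
R_total = 0.1778 K/W
Q = ΔT/R_total = 163/0.1778
Q = 917 W
T_interface = T_inner − Q·ΣR(inner→interface) = 451 − 917×0.1651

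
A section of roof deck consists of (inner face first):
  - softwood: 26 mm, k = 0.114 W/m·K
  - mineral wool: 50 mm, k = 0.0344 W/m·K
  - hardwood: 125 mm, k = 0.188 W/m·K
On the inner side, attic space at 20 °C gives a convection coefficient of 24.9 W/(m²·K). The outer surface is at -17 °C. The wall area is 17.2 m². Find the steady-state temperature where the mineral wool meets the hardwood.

T ≈ -6.69 °C

Treating each layer as a thermal resistance in series:
R_inner film = 1/(h_i·A) = 1/(24.9×17.2) = 0.002335 K/W
R_softwood = L/(kA) = 0.026/(0.114×17.2) = 0.01326 K/W
R_mineral wool = L/(kA) = 0.05/(0.0344×17.2) = 0.08451 K/W
R_hardwood = L/(kA) = 0.125/(0.188×17.2) = 0.03866 K/W
R_total = 0.1388 K/W;  Q = ΔT/R_total = 37/0.1388 = 266.7 W
T_interface = T_inner − Q·ΣR(inner→interface) = 20 − 267×0.1001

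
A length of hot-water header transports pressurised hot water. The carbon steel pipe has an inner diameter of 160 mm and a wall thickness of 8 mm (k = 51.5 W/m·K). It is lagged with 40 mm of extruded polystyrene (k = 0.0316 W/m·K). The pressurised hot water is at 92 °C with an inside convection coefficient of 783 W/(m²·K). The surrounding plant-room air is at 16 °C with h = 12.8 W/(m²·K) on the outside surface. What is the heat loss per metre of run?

Cylindrical conduction, so R = ln(r₂/r₁)/(2πkL) per layer, in series:
R_inner film = 1/(h_i·2πr₁L) = 1/(783×2π×0.08×1) = 0.002541 K/W
R_carbon steel pipe wall = ln(88/80)/(2π×51.5×1) = 2.945×10^-4 K/W
R_extruded polystyrene = ln(128/88)/(2π×0.0316×1) = 1.887 K/W
R_outer film = 1/(h_o·2πr_oL) = 1/(12.8×2π×0.128×1) = 0.09714 K/W
R_total = 1.987 K/W
Q = ΔT/R_total = 76/1.987

q′ ≈ 38.2 W/m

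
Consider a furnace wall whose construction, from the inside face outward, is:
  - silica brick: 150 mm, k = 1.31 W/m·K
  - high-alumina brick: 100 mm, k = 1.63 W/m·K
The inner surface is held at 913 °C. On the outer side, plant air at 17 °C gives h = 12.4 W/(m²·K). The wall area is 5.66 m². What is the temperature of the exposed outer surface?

Thermal resistances in series:
R_silica brick = L/(kA) = 0.15/(1.31×5.66) = 0.02023 K/W
R_high-alumina brick = L/(kA) = 0.1/(1.63×5.66) = 0.01084 K/W
R_outer film = 1/(h_o·A) = 1/(12.4×5.66) = 0.01425 K/W
R_total = 0.04532 K/W;  Q = ΔT/R_total = 896/0.04532 = 19770 W
T_interface = T_inner − Q·ΣR(inner→interface) = 913 − 19800×0.03107

T ≈ 299 °C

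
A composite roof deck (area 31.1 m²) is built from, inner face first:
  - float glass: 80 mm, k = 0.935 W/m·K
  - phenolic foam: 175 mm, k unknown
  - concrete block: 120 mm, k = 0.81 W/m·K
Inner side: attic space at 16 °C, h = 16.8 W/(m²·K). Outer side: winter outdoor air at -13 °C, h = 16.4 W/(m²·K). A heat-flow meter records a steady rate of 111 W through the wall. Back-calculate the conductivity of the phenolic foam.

k ≈ 0.0225 W/(m·K)

Using the resistance-network approach (series):
R_inner film = 1/(h_i·A) = 1/(16.8×31.1) = 0.001914 K/W
R_float glass = L/(kA) = 0.08/(0.935×31.1) = 0.002751 K/W
R_concrete block = L/(kA) = 0.12/(0.81×31.1) = 0.004764 K/W
R_outer film = 1/(h_o·A) = 1/(16.4×31.1) = 0.001961 K/W
Sum of known resistances R_other = 0.01139 K/W
Total R = ΔT/Q = 29/111 = 0.2613 K/W
R_phenolic foam = R_total − R_other = 0.2499 K/W
k = L/(R·A) = 0.175/(0.2499×31.1)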